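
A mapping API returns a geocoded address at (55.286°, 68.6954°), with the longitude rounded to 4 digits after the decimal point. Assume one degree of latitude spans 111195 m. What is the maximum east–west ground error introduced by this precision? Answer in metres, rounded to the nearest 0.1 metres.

3.2 metres

Rounding to 4 decimal places leaves the longitude within ±5e-05° of the true value.
At latitude 55.286° a degree of longitude spans 111195 m × cos 55.286° = 111195 × 0.5695 ≈ 63323.4 m.
Maximum E–W displacement: 5e-05 × 63323.4 = 3.16617 m.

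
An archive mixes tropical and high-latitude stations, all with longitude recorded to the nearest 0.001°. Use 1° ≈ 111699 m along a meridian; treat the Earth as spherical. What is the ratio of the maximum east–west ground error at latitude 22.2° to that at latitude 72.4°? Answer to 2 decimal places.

Rounding to 3 decimal places leaves the longitude within ±0.0005° of the true value.
At 22.2°: 0.0005° × 111699 × cos 22.2° = 0.0005 × 111699 × 0.9259 ≈ 51.709 m.
At 72.4°: 0.0005° × 111699 × cos 72.4° = 0.0005 × 111699 × 0.3024 ≈ 16.887 m.
Ratio: 51.709 / 16.887 = cos 22.2° / cos 72.4° ≈ 3.0620.

3.06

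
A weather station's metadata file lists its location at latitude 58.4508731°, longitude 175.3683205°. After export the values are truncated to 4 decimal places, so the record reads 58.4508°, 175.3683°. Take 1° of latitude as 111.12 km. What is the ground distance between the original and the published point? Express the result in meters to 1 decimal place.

The latitude changed by +0.0000731° and the longitude by +0.0000205°.
North–south shift: 0.0000731 × 111120 = 8.12287 m.
E–W at 58.4508°: 0.0000205° × 111120 × cos 58.4508° = 0.0000205 × 111120 × 0.5232 ≈ 1.1919 m.
Distance: √(8.12287² + 1.1919²) ≈ 8.20985 m.

8.2 meters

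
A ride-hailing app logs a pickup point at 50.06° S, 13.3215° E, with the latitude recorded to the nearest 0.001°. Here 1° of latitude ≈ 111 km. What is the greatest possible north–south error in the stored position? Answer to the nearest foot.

Rounding to 3 decimal places leaves the latitude within ±0.0005° of the true value.
So the N–S error is at most 0.0005 × 111000 = 55.5 m.
In feet: 55.5 m ÷ 0.3048 ≈ 182.09 ft.

182 feet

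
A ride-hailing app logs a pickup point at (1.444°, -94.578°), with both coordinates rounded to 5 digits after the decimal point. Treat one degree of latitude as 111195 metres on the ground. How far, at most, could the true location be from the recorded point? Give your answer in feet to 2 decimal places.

2.58 feet

Rounding to 5 decimal places leaves each coordinate within ±5e-06° of the true value.
N–S: 5e-06° × 111195 m/° = 0.555975 m.
East–west component at 1.444°: 5e-06° × 111195 × cos 1.444° ≈ 5e-06 × 111160 ≈ 0.555798 m.
Combining orthogonally: (0.555975² + 0.555798²)^½ ≈ 0.786143 m.
Converting: 0.786143 m × 3.2808 ft/m ≈ 2.5792 ft.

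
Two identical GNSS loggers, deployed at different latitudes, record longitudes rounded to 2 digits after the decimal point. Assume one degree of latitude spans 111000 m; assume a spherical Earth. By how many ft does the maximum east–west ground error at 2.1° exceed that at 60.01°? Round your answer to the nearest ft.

Rounding to 2 decimal places leaves the longitude within ±0.005° of the true value.
At 2.1°: 0.005° × 111000 × cos 2.1° = 0.005 × 111000 × 0.9993 ≈ 554.63 m.
At 60.01°: 0.005° × 111000 × cos 60.01° = 0.005 × 111000 × 0.4998 ≈ 277.42 m.
Difference: 554.63 − 277.42 = 277.21 m.
In feet: 277.211 m ÷ 0.3048 ≈ 909.49 ft.

909 ft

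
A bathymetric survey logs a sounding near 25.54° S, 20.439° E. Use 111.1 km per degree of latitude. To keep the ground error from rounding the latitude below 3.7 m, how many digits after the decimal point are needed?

One degree of latitude covers 111100 m.
N decimal places → at most half a unit in the last place, 0.5 × 10⁻ᴺ° = 111100/2 × 10⁻ᴺ m.
Need 0.5 × 111100 × 10⁻ᴺ ≤ 3.7 → 10⁻ᴺ ≤ 6.661e-05, so N ≥ 4.18.
So 5 decimal places suffice (0.555 m); 4 would allow up to 5.56 m.

5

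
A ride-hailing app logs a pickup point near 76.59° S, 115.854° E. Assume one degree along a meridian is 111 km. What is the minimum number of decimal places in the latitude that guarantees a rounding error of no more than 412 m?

One degree of latitude covers 111000 m.
Rounding to N decimal places gives at most 0.5 × 10⁻ᴺ degrees of error, i.e. 0.5 × 10⁻ᴺ × 111000 m.
Need 0.5 × 111000 × 10⁻ᴺ ≤ 412 → 10⁻ᴺ ≤ 7.423e-03, so N ≥ 2.13.
So 3 decimal places suffice (55.5 m); 2 would allow up to 555 m.

3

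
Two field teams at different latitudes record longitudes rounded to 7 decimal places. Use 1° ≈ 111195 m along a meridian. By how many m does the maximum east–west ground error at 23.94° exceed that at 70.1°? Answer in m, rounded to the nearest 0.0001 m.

Rounding to 7 decimal places leaves the longitude within ±5e-08° of the true value.
At 23.94°: 5e-08° × 111195 × cos 23.94° = 5e-08 × 111195 × 0.9140 ≈ 0.0050814 m.
Error at 70.1° = 5e-08° × 111195 × cos 70.1° ≈ 0.0055597 × 0.3404 = 0.0018924 m.
Difference: 0.0050814 − 0.0018924 = 0.003189 m.

0.0032 m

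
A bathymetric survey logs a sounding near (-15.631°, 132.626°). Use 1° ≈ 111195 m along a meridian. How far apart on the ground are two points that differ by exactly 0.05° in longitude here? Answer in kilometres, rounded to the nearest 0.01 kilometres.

At 15.631° a degree of longitude is 111195 × cos 15.631° ≈ 107083 m, so 0.05° corresponds to 5354.13 m.
That is 5354.13 m = 5.3541 km.

5.35 kilometres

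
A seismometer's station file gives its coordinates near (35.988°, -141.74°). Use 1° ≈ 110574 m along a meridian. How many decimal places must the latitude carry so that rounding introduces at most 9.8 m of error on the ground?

4

One degree of latitude covers 110574 m.
Rounding to N decimal places gives at most 0.5 × 10⁻ᴺ degrees of error, i.e. 0.5 × 10⁻ᴺ × 110574 m.
Setting 55287 × 10⁻ᴺ ≤ 9.8 gives 10ᴺ ≥ 5642, i.e. N ≥ 3.75.
So 4 decimal places suffice (5.53 m); 3 would allow up to 55.3 m.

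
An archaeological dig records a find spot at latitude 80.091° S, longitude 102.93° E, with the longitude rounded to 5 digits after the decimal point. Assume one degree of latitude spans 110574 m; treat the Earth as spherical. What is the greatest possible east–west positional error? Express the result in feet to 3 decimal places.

0.312 feet

Rounding to 5 decimal places leaves the longitude within ±5e-06° of the true value.
Parallels shrink by cos φ, so at 80.091° a degree of longitude is 110574 × 0.1721 ≈ 19028 m.
Maximum E–W displacement: 5e-06 × 19028 = 0.09514 m.
In feet: 0.09514 m ÷ 0.3048 ≈ 0.31214 ft.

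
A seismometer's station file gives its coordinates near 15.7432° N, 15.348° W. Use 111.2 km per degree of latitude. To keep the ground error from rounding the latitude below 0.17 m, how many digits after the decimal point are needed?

6 decimal places

One degree of latitude covers 111200 m.
With N decimal places the half-ulp bound is 0.5·10⁻ᴺ°, or 0.5·10⁻ᴺ × 111200 m on the ground.
Setting 55600 × 10⁻ᴺ ≤ 0.17 gives 10ᴺ ≥ 3.271e+05, i.e. N ≥ 5.51.
At 5 places the error can reach 0.556 m, but 6 places keeps it to 0.0556 m.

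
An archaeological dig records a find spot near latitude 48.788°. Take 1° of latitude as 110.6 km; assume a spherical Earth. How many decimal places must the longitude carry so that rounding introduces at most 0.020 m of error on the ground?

At 48.788° one degree of longitude covers 110600 × cos 48.788° ≈ 110600 × 0.6588 ≈ 72868.5 m.
Rounding to N decimal places gives at most 0.5 × 10⁻ᴺ degrees of error, i.e. 0.5 × 10⁻ᴺ × 72868.5 m.
Need 0.5 × 72868.5 × 10⁻ᴺ ≤ 0.020 → 10⁻ᴺ ≤ 5.489e-07, so N ≥ 6.26.
N = 6 would give 0.0364 m (too coarse); N = 7 gives 0.00364 m ≤ 0.020 m.

7 decimal places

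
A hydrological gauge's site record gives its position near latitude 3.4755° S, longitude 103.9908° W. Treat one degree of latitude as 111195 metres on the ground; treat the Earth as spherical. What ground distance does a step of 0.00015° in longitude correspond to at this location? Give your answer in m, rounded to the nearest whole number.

At 3.4755° a degree of longitude is 111195 × cos 3.4755° ≈ 110990 m, so 0.00015° corresponds to 16.6486 m.

17 m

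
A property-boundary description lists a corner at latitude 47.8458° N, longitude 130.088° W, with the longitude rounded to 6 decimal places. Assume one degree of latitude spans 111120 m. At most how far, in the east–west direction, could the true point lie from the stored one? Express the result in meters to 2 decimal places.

0.04 meters

Rounding to 6 decimal places leaves the longitude within ±5e-07° of the true value.
One degree of longitude at 47.8458° is 111120 × cos 47.8458° ≈ 111120 × 0.6711 = 74575.8 m.
Maximum E–W displacement: 5e-07 × 74575.8 = 0.0372879 m.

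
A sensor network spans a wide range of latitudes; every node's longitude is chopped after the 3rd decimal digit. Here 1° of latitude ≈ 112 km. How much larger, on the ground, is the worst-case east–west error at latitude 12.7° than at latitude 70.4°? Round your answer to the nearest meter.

72 meters

Truncating at 3 decimal places can drop up to a full unit in the last place, so the longitude may be off by as much as 0.001°.
At 12.7°: 0.001° × 112000 × cos 12.7° = 0.001 × 112000 × 0.9755 ≈ 109.26 m.
Error at 70.4° = 0.001° × 112000 × cos 70.4° ≈ 112 × 0.3355 = 37.571 m.
Difference: 109.26 − 37.571 = 71.689 m.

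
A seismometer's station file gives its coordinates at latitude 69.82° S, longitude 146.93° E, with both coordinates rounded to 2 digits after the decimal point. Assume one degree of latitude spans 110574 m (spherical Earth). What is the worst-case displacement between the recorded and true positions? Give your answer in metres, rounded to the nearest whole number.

Rounding to 2 decimal places leaves each coordinate within ±0.005° of the true value.
Latitude error → 0.005 × 110574 = 552.87 m along the meridian.
Longitude error → 0.005 × 110574 × cos 69.82° = 0.005 × 110574 × 0.3450 ≈ 190.724 m.
Worst case both components are at the extreme and orthogonal: √(552.87² + 190.724²) ≈ 584.843 m.

585 metres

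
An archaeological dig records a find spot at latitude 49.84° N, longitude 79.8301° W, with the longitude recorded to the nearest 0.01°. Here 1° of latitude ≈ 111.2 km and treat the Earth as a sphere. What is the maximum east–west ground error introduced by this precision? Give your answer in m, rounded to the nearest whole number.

359 m

Rounding to 2 decimal places leaves the longitude within ±0.005° of the true value.
At latitude 49.84° a degree of longitude spans 111200 m × cos 49.84° = 111200 × 0.6449 ≈ 71715.6 m.
Maximum E–W displacement: 0.005 × 71715.6 = 358.578 m.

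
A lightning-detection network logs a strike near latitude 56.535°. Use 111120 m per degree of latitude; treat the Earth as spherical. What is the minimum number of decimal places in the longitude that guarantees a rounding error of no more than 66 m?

3

At 56.535° one degree of longitude covers 111120 × cos 56.535° ≈ 111120 × 0.5514 ≈ 61274.6 m.
N decimal places → at most half a unit in the last place, 0.5 × 10⁻ᴺ° = 61274.6/2 × 10⁻ᴺ m.
Need 0.5 × 61274.6 × 10⁻ᴺ ≤ 66 → 10⁻ᴺ ≤ 2.154e-03, so N ≥ 2.67.
At 2 places the error can reach 306 m, but 3 places keeps it to 30.6 m.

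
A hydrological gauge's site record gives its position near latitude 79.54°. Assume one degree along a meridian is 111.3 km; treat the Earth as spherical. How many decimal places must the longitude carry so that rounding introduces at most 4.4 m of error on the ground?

4 decimal places

At 79.54° one degree of longitude covers 111300 × cos 79.54° ≈ 111300 × 0.1815 ≈ 20206.4 m.
Rounding to N decimal places gives at most 0.5 × 10⁻ᴺ degrees of error, i.e. 0.5 × 10⁻ᴺ × 20206.4 m.
Setting 10103.2 × 10⁻ᴺ ≤ 4.4 gives 10ᴺ ≥ 2296, i.e. N ≥ 3.36.
At 3 places the error can reach 10.1 m, but 4 places keeps it to 1.01 m.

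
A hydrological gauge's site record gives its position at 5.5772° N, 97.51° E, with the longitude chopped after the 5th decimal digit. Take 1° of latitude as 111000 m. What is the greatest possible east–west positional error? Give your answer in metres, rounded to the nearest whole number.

Truncating at 5 decimal places can drop up to a full unit in the last place, so the longitude may be off by as much as 1e-05°.
At latitude 5.5772° a degree of longitude spans 111000 m × cos 5.5772° = 111000 × 0.9953 ≈ 110475 m.
Maximum E–W displacement: 1e-05 × 110475 = 1.10475 m.

1 metres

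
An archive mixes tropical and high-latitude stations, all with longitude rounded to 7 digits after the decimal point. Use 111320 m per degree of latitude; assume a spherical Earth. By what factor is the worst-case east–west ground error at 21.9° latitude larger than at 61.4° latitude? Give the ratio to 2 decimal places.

Rounding to 7 decimal places leaves the longitude within ±5e-08° of the true value.
Error at 21.9° = 5e-08° × 111320 × cos 21.9° ≈ 0.005566 × 0.9278 = 0.0051643 m.
Error at 61.4° = 5e-08° × 111320 × cos 61.4° ≈ 0.005566 × 0.4787 = 0.0026644 m.
The ratio reduces to cos 21.9° / cos 61.4° = 0.9278/0.4787 ≈ 1.9383.

1.94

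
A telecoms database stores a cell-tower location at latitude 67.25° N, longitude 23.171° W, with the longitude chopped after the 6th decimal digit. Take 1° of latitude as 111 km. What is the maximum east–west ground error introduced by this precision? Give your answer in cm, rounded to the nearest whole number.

Truncating at 6 decimal places can drop up to a full unit in the last place, so the longitude may be off by as much as 1e-06°.
At latitude 67.25° a degree of longitude spans 111000 m × cos 67.25° = 111000 × 0.3867 ≈ 42924.9 m.
Maximum E–W displacement: 1e-06 × 42924.9 = 0.0429249 m.
That is 0.0429249 m = 4.2925 cm.

4 cm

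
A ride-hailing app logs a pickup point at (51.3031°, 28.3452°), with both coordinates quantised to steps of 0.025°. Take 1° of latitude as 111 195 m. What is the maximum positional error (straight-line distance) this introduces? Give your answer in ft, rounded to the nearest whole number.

5378 ft

With a 0.025° grid the true value lies within half a step, ±0.025°/2 = ±0.0125°, of the stored one.
N–S: 0.0125° × 111195 m/° = 1389.94 m.
Longitude error → 0.0125 × 111195 × cos 51.3031° = 0.0125 × 111195 × 0.6252 ≈ 868.99 m.
Worst case both components are at the extreme and orthogonal: √(1389.94² + 868.99²) ≈ 1639.23 m.
Converting: 1639.23 m × 3.2808 ft/m ≈ 5378 ft.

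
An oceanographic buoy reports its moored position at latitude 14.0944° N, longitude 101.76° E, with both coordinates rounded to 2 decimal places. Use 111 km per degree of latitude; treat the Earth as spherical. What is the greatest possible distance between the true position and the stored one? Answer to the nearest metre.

Rounding to 2 decimal places leaves each coordinate within ±0.005° of the true value.
North–south component: 0.005° × 111000 = 555 m.
E–W at 14.0944°: 0.005° × 111000 × cos 14.0944° = 0.005 × 111000 × 0.9699 ≈ 538.292 m.
Worst case both components are at the extreme and orthogonal: √(555² + 538.292²) ≈ 773.165 m.

773 metres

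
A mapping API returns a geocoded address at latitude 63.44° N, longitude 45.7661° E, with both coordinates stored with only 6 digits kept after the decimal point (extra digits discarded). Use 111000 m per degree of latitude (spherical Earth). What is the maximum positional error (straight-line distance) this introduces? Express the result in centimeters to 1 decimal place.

12.2 centimeters

Truncating at 6 decimal places can drop up to a full unit in the last place, so each coordinate may be off by as much as 1e-06°.
North–south component: 1e-06° × 111000 = 0.111 m.
Longitude error → 1e-06 × 111000 × cos 63.44° = 1e-06 × 111000 × 0.4471 ≈ 0.049632 m.
The two errors are perpendicular, so the maximum displacement is √(0.111² + 0.049632²) ≈ 0.121591 m.
That is 0.121591 m = 12.159 cm.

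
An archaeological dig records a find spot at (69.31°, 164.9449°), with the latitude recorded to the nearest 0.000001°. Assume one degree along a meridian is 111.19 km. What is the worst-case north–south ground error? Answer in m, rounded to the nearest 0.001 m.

0.056 m

Rounding to 6 decimal places leaves the latitude within ±5e-07° of the true value.
Along the meridian that is 5e-07° × 111190 m/° = 0.055595 m.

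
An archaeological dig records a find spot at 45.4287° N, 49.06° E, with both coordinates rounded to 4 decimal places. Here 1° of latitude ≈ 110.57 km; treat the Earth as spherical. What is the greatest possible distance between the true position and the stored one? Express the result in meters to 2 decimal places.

6.75 meters

Rounding to 4 decimal places leaves each coordinate within ±5e-05° of the true value.
Latitude error → 5e-05 × 110570 = 5.5285 m along the meridian.
E–W at 45.4287°: 5e-05° × 110570 × cos 45.4287° = 5e-05 × 110570 × 0.7018 ≈ 3.87988 m.
Combining orthogonally: (5.5285² + 3.87988²)^½ ≈ 6.75409 m.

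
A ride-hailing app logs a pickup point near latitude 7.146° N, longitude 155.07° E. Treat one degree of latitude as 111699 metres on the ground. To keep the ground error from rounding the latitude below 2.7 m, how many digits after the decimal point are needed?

5 decimal places

One degree of latitude covers 111699 m.
With N decimal places the half-ulp bound is 0.5·10⁻ᴺ°, or 0.5·10⁻ᴺ × 111699 m on the ground.
Need 0.5 × 111699 × 10⁻ᴺ ≤ 2.7 → 10⁻ᴺ ≤ 4.834e-05, so N ≥ 4.32.
So 5 decimal places suffice (0.558 m); 4 would allow up to 5.58 m.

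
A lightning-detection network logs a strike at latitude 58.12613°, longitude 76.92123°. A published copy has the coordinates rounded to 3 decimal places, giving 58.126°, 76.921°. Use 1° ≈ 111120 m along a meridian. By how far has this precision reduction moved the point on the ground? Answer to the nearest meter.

Δlat = 58.12613 − 58.126 = +0.00013°; Δlon = 76.92123 − 76.921 = +0.00023°.
North–south shift: 0.00013 × 111120 = 14.4456 m.
East–west at this latitude: 0.00023° × 111120 × cos 58.126° ≈ 0.00023 × 58677.3 = 13.4958 m.
Combined displacement = (14.4456² + 13.4958²)^½ ≈ 19.7689 m.

20 meters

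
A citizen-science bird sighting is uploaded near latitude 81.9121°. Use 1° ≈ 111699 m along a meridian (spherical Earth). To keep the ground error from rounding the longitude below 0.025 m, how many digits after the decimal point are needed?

At 81.9121° one degree of longitude covers 111699 × cos 81.9121° ≈ 111699 × 0.1407 ≈ 15715.2 m.
N decimal places → at most half a unit in the last place, 0.5 × 10⁻ᴺ° = 15715.2/2 × 10⁻ᴺ m.
Setting 7857.59 × 10⁻ᴺ ≤ 0.025 gives 10ᴺ ≥ 3.143e+05, i.e. N ≥ 5.50.
N = 5 would give 0.0786 m (too coarse); N = 6 gives 0.00786 m ≤ 0.025 m.

6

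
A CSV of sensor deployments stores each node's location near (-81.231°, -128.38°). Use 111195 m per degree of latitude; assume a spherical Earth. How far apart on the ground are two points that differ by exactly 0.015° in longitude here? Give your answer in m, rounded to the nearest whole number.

One degree of longitude here spans 111195 × cos 81.231° = 111195 × 0.1525 ≈ 16951.8 m; 0.015° of that is 254.277 m.

254 m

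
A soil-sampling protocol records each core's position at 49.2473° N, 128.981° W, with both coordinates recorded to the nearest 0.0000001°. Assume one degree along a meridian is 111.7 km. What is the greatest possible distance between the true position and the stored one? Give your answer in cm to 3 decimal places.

Rounding to 7 decimal places leaves each coordinate within ±5e-08° of the true value.
North–south component: 5e-08° × 111700 = 0.005585 m.
E–W at 49.2473°: 5e-08° × 111700 × cos 49.2473° = 5e-08 × 111700 × 0.6528 ≈ 0.00364586 m.
Worst case both components are at the extreme and orthogonal: √(0.005585² + 0.00364586²) ≈ 0.00666967 m.
That is 0.00666967 m = 0.66697 cm.

0.667 cm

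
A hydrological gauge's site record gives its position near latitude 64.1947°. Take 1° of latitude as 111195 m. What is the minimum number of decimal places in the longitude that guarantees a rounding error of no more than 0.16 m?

6 decimal places

At 64.1947° one degree of longitude covers 111195 × cos 64.1947° ≈ 111195 × 0.4353 ≈ 48404.8 m.
Rounding to N decimal places gives at most 0.5 × 10⁻ᴺ degrees of error, i.e. 0.5 × 10⁻ᴺ × 48404.8 m.
Need 0.5 × 48404.8 × 10⁻ᴺ ≤ 0.16 → 10⁻ᴺ ≤ 6.611e-06, so N ≥ 5.18.
N = 5 would give 0.242 m (too coarse); N = 6 gives 0.0242 m ≤ 0.16 m.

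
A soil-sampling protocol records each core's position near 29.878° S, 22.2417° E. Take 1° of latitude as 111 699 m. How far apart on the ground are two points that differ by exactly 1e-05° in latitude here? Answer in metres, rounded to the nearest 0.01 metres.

1.12 metres

1e-05° × 111699 m/° = 1.11699 m.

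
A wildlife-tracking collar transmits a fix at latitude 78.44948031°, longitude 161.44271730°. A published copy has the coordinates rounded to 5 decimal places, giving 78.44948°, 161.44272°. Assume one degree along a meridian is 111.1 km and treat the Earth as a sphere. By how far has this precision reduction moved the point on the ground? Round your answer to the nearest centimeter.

7 centimeters

The latitude changed by +0.00000031° and the longitude by -0.00000270°.
N–S: 0.00000031° × 111100 m/° = 0.034441 m.
E–W at 78.4495°: -0.00000270° × 111100 × cos 78.4495° = -0.00000270 × 111100 × 0.2002 ≈ -0.0600636 m.
Hypotenuse of the two orthogonal shifts: √(0.034441² + 0.0600636²) = 0.0692374 m.
That is 0.0692374 m = 6.9237 cm.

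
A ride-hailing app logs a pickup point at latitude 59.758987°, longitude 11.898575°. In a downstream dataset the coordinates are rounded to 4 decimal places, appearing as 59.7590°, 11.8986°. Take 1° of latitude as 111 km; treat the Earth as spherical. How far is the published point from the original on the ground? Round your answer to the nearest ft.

Δlat = 59.758987 − 59.7590 = -0.000013°; Δlon = 11.898575 − 11.8986 = -0.000025°.
North–south shift: -0.000013 × 111000 = -1.443 m.
East–west at this latitude: -0.000025° × 111000 × cos 59.759° ≈ -0.000025 × 55903.8 = -1.3976 m.
Combined displacement = (1.443² + 1.3976²)^½ ≈ 2.00886 m.
In feet: 2.00886 m ÷ 0.3048 ≈ 6.5908 ft.

7 ft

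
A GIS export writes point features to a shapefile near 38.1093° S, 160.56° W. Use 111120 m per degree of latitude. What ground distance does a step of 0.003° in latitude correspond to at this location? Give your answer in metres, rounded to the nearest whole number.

0.003° × 111120 m/° = 333.36 m.

333 metres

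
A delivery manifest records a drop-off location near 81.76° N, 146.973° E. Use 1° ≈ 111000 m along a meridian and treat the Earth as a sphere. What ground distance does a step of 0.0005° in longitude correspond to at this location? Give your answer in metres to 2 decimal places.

One degree of longitude here spans 111000 × cos 81.76° = 111000 × 0.1433 ≈ 15908.5 m; 0.0005° of that is 7.95425 m.

7.95 metres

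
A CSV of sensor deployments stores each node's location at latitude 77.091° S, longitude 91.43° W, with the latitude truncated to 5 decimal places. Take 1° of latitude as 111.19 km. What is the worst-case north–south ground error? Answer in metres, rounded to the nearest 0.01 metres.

1.11 metres

Truncating at 5 decimal places can drop up to a full unit in the last place, so the latitude may be off by as much as 1e-05°.
North–south distance: 1e-05° × 111190 m/° = 1.1119 m.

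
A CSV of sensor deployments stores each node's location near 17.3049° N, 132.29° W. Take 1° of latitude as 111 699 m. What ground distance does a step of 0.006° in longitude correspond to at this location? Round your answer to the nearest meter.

At 17.3049° a degree of longitude is 111699 × cos 17.3049° ≈ 106643 m, so 0.006° corresponds to 639.858 m.

640 meters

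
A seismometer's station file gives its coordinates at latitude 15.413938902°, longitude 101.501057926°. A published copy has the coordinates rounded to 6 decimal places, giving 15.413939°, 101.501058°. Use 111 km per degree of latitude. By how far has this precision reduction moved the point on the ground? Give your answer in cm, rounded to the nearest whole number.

The latitude changed by -0.000000098° and the longitude by -0.000000074°.
N–S: -0.000000098° × 111000 m/° = -0.010878 m.
East–west at this latitude: -0.000000074° × 111000 × cos 15.4139° ≈ -0.000000074 × 107007 = -0.00791855 m.
Hypotenuse of the two orthogonal shifts: √(0.010878² + 0.00791855²) = 0.0134549 m.
That is 0.0134549 m = 1.3455 cm.

1 cm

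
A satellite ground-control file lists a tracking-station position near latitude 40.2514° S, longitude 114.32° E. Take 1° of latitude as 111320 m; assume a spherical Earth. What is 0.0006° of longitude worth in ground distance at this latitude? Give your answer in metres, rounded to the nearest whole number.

51 metres

At 40.2514° a degree of longitude is 111320 × cos 40.2514° ≈ 84961.3 m, so 0.0006° corresponds to 50.9768 m.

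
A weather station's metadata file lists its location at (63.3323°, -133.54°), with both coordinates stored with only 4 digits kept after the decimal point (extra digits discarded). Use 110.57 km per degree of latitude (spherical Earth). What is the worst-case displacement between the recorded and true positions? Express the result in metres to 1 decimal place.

Truncating at 4 decimal places can drop up to a full unit in the last place, so each coordinate may be off by as much as 0.0001°.
North–south component: 0.0001° × 110570 = 11.057 m.
East–west component at 63.3323°: 0.0001° × 110570 × cos 63.3323° ≈ 0.0001 × 49625.5 ≈ 4.96255 m.
The two errors are perpendicular, so the maximum displacement is √(11.057² + 4.96255²) ≈ 12.1196 m.

12.1 metres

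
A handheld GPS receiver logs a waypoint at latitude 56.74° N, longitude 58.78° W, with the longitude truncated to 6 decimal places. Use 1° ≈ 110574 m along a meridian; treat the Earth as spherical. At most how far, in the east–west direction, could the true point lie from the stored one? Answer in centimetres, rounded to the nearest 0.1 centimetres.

6.1 centimetres

Truncating at 6 decimal places can drop up to a full unit in the last place, so the longitude may be off by as much as 1e-06°.
Parallels shrink by cos φ, so at 56.74° a degree of longitude is 110574 × 0.5484 ≈ 60643.1 m.
So at most 1e-06° × 60643.1 ≈ 0.0606431 m east–west.
That is 0.0606431 m = 6.0643 cm.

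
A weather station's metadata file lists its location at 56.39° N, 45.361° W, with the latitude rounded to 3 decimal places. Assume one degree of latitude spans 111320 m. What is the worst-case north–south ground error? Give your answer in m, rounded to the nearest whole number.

56 m

Rounding to 3 decimal places leaves the latitude within ±0.0005° of the true value.
Along the meridian that is 0.0005° × 111320 m/° = 55.66 m.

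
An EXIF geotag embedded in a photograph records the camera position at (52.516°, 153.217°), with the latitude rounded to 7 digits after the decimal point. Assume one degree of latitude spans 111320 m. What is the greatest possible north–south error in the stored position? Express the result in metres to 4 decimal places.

0.0056 metres

Rounding to 7 decimal places leaves the latitude within ±5e-08° of the true value.
So the N–S error is at most 5e-08 × 111320 = 0.005566 m.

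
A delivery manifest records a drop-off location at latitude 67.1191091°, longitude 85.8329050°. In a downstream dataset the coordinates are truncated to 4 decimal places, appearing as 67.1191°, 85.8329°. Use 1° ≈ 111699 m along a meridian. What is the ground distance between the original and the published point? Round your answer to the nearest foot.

The latitude changed by +0.0000091° and the longitude by +0.0000050°.
N–S: 0.0000091° × 111699 m/° = 1.01646 m.
East–west at this latitude: 0.0000050° × 111699 × cos 67.1191° ≈ 0.0000050 × 43430.5 = 0.217152 m.
Hypotenuse of the two orthogonal shifts: √(1.01646² + 0.217152²) = 1.0394 m.
Converting: 1.0394 m × 3.2808 ft/m ≈ 3.4101 ft.

3 feet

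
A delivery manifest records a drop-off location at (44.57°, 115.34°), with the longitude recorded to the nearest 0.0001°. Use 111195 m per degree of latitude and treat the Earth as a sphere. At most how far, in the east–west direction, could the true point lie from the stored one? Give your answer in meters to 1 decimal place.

4.0 meters

Rounding to 4 decimal places leaves the longitude within ±5e-05° of the true value.
Parallels shrink by cos φ, so at 44.57° a degree of longitude is 111195 × 0.7124 ≈ 79214.6 m.
So at most 5e-05° × 79214.6 ≈ 3.96073 m east–west.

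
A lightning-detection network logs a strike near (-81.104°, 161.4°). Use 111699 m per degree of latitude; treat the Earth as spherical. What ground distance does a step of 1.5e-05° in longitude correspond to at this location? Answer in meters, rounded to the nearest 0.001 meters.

One degree of longitude here spans 111699 × cos 81.104° = 111699 × 0.1546 ≈ 17273.3 m; 1.5e-05° of that is 0.259099 m.

0.259 meters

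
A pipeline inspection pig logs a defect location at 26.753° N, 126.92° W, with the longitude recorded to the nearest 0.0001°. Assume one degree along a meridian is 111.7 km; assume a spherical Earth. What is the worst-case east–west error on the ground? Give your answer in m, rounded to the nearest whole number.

5 m

Rounding to 4 decimal places leaves the longitude within ±5e-05° of the true value.
One degree of longitude at 26.753° is 111700 × cos 26.753° ≈ 111700 × 0.8930 = 99743.1 m.
Maximum E–W displacement: 5e-05 × 99743.1 = 4.98716 m.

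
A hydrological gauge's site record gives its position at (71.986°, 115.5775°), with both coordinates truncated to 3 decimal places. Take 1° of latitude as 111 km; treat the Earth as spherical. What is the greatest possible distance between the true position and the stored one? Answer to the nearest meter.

Truncating at 3 decimal places can drop up to a full unit in the last place, so each coordinate may be off by as much as 0.001°.
N–S: 0.001° × 111000 m/° = 111 m.
E–W at 71.986°: 0.001° × 111000 × cos 71.986° = 0.001 × 111000 × 0.3092 ≈ 34.3267 m.
Worst case both components are at the extreme and orthogonal: √(111² + 34.3267²) ≈ 116.187 m.

116 meters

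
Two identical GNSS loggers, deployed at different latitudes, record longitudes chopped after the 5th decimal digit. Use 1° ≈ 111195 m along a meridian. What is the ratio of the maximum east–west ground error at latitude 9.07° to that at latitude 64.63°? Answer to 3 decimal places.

2.305

Truncating at 5 decimal places can drop up to a full unit in the last place, so the longitude may be off by as much as 1e-05°.
Error at 9.07° = 1e-05° × 111195 × cos 9.07° ≈ 1.1119 × 0.9875 = 1.098 m.
Error at 64.63° = 1e-05° × 111195 × cos 64.63° ≈ 1.1119 × 0.4285 = 0.47643 m.
The ratio reduces to cos 9.07° / cos 64.63° = 0.9875/0.4285 ≈ 2.3047.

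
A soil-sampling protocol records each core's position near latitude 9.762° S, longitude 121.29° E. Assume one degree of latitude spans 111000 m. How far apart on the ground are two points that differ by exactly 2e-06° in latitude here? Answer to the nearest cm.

22 cm

Along a meridian 2e-06° is 2e-06 × 111000 = 0.222 m.
That is 0.222 m = 22.2 cm.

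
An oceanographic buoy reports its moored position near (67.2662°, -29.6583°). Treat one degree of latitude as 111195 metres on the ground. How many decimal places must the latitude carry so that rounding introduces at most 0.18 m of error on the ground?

6

One degree of latitude covers 111195 m.
Rounding to N decimal places gives at most 0.5 × 10⁻ᴺ degrees of error, i.e. 0.5 × 10⁻ᴺ × 111195 m.
Need 0.5 × 111195 × 10⁻ᴺ ≤ 0.18 → 10⁻ᴺ ≤ 3.238e-06, so N ≥ 5.49.
So 6 decimal places suffice (0.0556 m); 5 would allow up to 0.556 m.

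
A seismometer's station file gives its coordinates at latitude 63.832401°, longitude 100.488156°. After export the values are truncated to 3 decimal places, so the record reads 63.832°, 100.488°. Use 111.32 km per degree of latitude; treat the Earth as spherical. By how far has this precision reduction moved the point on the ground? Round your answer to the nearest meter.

45 meters

Δlat = 63.832401 − 63.832 = +0.000401°; Δlon = 100.488156 − 100.488 = +0.000156°.
North–south shift: 0.000401 × 111320 = 44.6393 m.
E–W at 63.832°: 0.000156° × 111320 × cos 63.832° = 0.000156 × 111320 × 0.4410 ≈ 7.65845 m.
Distance: √(44.6393² + 7.65845²) ≈ 45.2915 m.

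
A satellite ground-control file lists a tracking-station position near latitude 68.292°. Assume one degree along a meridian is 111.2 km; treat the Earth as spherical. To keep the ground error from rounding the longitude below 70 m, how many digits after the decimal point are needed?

3 decimal places

At 68.292° one degree of longitude covers 111200 × cos 68.292° ≈ 111200 × 0.3699 ≈ 41130.3 m.
With N decimal places the half-ulp bound is 0.5·10⁻ᴺ°, or 0.5·10⁻ᴺ × 41130.3 m on the ground.
Need 0.5 × 41130.3 × 10⁻ᴺ ≤ 70 → 10⁻ᴺ ≤ 3.404e-03, so N ≥ 2.47.
So 3 decimal places suffice (20.6 m); 2 would allow up to 206 m.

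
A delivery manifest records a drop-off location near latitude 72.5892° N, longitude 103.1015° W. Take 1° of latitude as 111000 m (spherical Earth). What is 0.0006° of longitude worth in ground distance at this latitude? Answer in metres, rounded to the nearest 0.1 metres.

One degree of longitude here spans 111000 × cos 72.5892° = 111000 × 0.2992 ≈ 33213.5 m; 0.0006° of that is 19.9281 m.

19.9 metres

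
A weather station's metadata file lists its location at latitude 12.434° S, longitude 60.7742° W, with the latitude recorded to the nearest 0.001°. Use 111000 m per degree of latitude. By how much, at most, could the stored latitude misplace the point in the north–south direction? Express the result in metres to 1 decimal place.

55.5 metres

Rounding to 3 decimal places leaves the latitude within ±0.0005° of the true value.
Along the meridian that is 0.0005° × 111000 m/° = 55.5 m.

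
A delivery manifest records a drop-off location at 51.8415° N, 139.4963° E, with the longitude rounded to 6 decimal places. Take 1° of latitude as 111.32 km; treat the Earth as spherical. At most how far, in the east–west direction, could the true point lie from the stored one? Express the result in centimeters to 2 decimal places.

3.44 centimeters

Rounding to 6 decimal places leaves the longitude within ±5e-07° of the true value.
At latitude 51.8415° a degree of longitude spans 111320 m × cos 51.8415° = 111320 × 0.6178 ≈ 68777.8 m.
Maximum E–W displacement: 5e-07 × 68777.8 = 0.0343889 m.
That is 0.0343889 m = 3.4389 cm.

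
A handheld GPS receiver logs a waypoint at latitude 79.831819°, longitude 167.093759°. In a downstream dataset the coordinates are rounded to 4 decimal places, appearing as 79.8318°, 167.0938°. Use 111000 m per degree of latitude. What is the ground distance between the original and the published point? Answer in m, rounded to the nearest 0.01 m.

2.26 m

Δlat = 79.831819 − 79.8318 = +0.000019°; Δlon = 167.093759 − 167.0938 = -0.000041°.
N–S: 0.000019° × 111000 m/° = 2.109 m.
E–W at 79.8318°: -0.000041° × 111000 × cos 79.8318° = -0.000041 × 111000 × 0.1765 ≈ -0.803427 m.
Hypotenuse of the two orthogonal shifts: √(2.109² + 0.803427²) = 2.25685 m.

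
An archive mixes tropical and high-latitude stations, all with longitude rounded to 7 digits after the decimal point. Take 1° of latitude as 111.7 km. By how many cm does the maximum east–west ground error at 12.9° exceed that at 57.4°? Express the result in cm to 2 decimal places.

Rounding to 7 decimal places leaves the longitude within ±5e-08° of the true value.
Error at 12.9° = 5e-08° × 111700 × cos 12.9° ≈ 0.005585 × 0.9748 = 0.005444 m.
Error at 57.4° = 5e-08° × 111700 × cos 57.4° ≈ 0.005585 × 0.5388 = 0.003009 m.
Difference: 0.005444 − 0.003009 = 0.002435 m.
That is 0.00243501 m = 0.2435 cm.

0.24 cm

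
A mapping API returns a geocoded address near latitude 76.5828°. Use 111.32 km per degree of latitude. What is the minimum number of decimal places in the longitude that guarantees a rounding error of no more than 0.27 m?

5 decimal places

At 76.5828° one degree of longitude covers 111320 × cos 76.5828° ≈ 111320 × 0.2320 ≈ 25830.7 m.
With N decimal places the half-ulp bound is 0.5·10⁻ᴺ°, or 0.5·10⁻ᴺ × 25830.7 m on the ground.
Need 0.5 × 25830.7 × 10⁻ᴺ ≤ 0.27 → 10⁻ᴺ ≤ 2.091e-05, so N ≥ 4.68.
N = 4 would give 1.29 m (too coarse); N = 5 gives 0.129 m ≤ 0.27 m.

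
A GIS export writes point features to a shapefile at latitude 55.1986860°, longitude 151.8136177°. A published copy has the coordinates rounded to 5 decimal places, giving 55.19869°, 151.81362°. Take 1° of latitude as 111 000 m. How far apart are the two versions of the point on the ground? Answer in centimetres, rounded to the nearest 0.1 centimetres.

46.7 centimetres

Δlat = 55.1986860 − 55.19869 = -0.0000040°; Δlon = 151.8136177 − 151.81362 = -0.0000023°.
North–south shift: -0.0000040 × 111000 = -0.444 m.
East–west at this latitude: -0.0000023° × 111000 × cos 55.1987° ≈ -0.0000023 × 63351.3 = -0.145708 m.
Hypotenuse of the two orthogonal shifts: √(0.444² + 0.145708²) = 0.467297 m.
That is 0.467297 m = 46.73 cm.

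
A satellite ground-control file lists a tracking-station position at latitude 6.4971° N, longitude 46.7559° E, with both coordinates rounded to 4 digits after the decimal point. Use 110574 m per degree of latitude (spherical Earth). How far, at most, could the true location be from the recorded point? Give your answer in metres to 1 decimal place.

7.8 metres

Rounding to 4 decimal places leaves each coordinate within ±5e-05° of the true value.
Latitude error → 5e-05 × 110574 = 5.5287 m along the meridian.
East–west component at 6.4971°: 5e-05° × 110574 × cos 6.4971° ≈ 5e-05 × 109864 ≈ 5.49319 m.
Combining orthogonally: (5.5287² + 5.49319²)^½ ≈ 7.7937 m.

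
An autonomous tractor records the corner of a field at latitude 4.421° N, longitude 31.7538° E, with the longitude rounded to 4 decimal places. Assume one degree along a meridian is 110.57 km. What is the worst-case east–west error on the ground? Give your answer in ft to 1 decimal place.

18.1 ft

Rounding to 4 decimal places leaves the longitude within ±5e-05° of the true value.
Parallels shrink by cos φ, so at 4.421° a degree of longitude is 110570 × 0.9970 ≈ 110241 m.
Maximum E–W displacement: 5e-05 × 110241 = 5.51205 m.
Converting: 5.51205 m × 3.2808 ft/m ≈ 18.084 ft.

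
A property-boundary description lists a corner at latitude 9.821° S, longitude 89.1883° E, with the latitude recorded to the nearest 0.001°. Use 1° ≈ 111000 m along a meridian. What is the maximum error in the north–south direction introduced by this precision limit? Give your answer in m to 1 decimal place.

55.5 m

Rounding to 3 decimal places leaves the latitude within ±0.0005° of the true value.
North–south distance: 0.0005° × 111000 m/° = 55.5 m.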